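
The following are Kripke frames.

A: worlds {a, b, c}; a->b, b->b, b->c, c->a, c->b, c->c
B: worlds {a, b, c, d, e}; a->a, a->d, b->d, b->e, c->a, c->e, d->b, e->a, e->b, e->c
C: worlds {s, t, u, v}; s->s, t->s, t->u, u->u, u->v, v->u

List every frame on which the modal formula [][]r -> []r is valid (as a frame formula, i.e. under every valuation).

A, C

Frame correspondent (Sahlqvist): forall x forall y (Rxy -> exists z (Rxz & Rzy)) — i.e. density.
A: condition met.
B: fails — Reb but no z with Rez and Rzb.
C: condition met.
Valid on: A, C.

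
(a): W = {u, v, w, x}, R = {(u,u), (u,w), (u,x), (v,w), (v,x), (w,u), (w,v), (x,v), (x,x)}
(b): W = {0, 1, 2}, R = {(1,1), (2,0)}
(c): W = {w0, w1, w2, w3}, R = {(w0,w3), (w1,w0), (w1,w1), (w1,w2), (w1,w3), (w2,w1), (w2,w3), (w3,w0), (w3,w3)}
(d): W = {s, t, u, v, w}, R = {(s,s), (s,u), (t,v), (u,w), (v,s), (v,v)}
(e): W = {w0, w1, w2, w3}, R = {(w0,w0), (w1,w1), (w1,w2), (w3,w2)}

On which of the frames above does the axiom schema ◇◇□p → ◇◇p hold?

(a), (b), (c)

This is the axiom for a generalized confluence (Geach) condition; its first-order frame correspondent is ∀x ∀y (xR²y → ∃w (yRw ∧ xR²w)).
(a): holds.
(b): holds.
(c): holds.
(d): fails — sR²w but no w* with wRw* and sR²w*.
(e): fails — w1R²w2 but no w with w2Rw and w1R²w.
Valid on: (a), (b), (c).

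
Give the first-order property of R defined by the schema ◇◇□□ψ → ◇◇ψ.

This is a Sahlqvist (Geach-type) schema ◇^2□^2ψ → □^0◇^2ψ.
Minimal-valuation argument: fix x; take any y with xR^2y and any z with xR^0z. Set V(ψ) to the set of worlds R-reachable from y in exactly 2 steps. Then □^2ψ holds at y, so the antecedent holds at x; validity forces ◇^2ψ at z, giving a w with zR^2w and yR^2w.
First-order correspondent: ∀x ∀y (xR²y → ∃w (yR²w ∧ xR²w)).

∀x ∀y (xR²y → ∃w (yR²w ∧ xR²w))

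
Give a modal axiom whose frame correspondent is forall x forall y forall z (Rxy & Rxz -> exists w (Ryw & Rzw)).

◇□ψ → □◇ψ

This is convergence; the standard corresponding axiom is .2: ◇□ψ → □◇ψ.
Suppose ◇□ψ→□◇ψ is valid. Take Rxy, Rxz and set V(ψ)={w : Ryw}. Then □ψ at y so ◇□ψ at x, so □◇ψ at x, so ◇ψ at z, giving w with Rzw and Ryw.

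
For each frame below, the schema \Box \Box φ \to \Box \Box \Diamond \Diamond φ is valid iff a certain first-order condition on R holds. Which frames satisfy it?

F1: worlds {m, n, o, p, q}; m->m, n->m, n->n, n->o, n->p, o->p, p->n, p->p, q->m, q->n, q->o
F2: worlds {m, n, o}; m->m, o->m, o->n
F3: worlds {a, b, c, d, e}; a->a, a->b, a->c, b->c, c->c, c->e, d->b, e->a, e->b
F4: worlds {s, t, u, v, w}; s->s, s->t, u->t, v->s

The schema corresponds to a generalized confluence (Geach) condition: \forall x \forall z (x R^2 z \to \exists w (x R^2 w \wedge z R^2 w)).
F1: holds.
F2: holds.
F3: holds.
F4: fails — sR²t but no w* with sR²w* and tR²w*.

F1, F2, F3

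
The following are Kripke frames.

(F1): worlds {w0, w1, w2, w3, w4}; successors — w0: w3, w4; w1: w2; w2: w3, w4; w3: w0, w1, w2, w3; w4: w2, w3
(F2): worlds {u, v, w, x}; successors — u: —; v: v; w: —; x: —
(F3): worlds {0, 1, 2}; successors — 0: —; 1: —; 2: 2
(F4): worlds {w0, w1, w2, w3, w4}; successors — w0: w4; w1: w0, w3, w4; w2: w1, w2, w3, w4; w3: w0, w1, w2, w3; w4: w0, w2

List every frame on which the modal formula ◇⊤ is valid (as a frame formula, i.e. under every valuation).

(F1), (F4)

This is the axiom for seriality; its first-order frame correspondent is ∀x ∃y Rxy.
(F1): holds.
(F2): fails — world u has no successor.
(F3): fails — world 0 has no successor.
(F4): holds.
Valid on: (F1), (F4).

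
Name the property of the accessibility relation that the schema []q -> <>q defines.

Suppose □q→◇q is valid. At any x set V(q)=W. Then □q at x, so ◇q at x, so x has a successor.

seriality: forall x exists y Rxy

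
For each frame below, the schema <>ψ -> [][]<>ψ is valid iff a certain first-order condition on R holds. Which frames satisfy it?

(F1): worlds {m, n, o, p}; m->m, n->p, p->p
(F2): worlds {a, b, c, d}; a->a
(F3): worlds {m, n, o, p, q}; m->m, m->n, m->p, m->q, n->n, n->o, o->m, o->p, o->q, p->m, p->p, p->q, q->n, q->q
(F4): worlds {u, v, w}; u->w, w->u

(F1), (F2), (F4)

Frame correspondent (Sahlqvist): forall x forall y forall z ((xRy & x R^2 z) -> exists w (y = w & zRw)) — i.e. a generalized confluence (Geach) condition.
(F1): condition met.
(F2): condition met.
(F3): fails — mRm, mR²n but no w with m=w and nRw.
(F4): condition met.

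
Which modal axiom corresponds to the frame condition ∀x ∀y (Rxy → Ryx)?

The condition is symmetry. The B schema p → □◇p defines it.
Suppose p→□◇p is valid. Take Rxy and set V(p)={x}. Then p at x, so □◇p at x, so ◇p at y, so some z with Ryz has p; z=x, i.e. Ryx.

p → □◇p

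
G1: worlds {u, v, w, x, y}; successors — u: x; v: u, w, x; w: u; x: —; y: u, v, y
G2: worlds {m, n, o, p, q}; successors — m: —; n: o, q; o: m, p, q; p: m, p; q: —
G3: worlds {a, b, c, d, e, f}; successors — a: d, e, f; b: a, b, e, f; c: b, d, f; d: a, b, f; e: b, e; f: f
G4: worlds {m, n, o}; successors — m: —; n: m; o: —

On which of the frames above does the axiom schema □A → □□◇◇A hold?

The schema corresponds to a generalized confluence (Geach) condition: ∀x ∀z (xR²z → ∃w (xRw ∧ zR²w)).
G1: fails — vR²u but no t with vRt and uR²t.
G2: fails — nR²m but no w with nRw and mR²w.
G3: fails — eR²f but no w with eRw and fR²w.
G4: ✓.

G4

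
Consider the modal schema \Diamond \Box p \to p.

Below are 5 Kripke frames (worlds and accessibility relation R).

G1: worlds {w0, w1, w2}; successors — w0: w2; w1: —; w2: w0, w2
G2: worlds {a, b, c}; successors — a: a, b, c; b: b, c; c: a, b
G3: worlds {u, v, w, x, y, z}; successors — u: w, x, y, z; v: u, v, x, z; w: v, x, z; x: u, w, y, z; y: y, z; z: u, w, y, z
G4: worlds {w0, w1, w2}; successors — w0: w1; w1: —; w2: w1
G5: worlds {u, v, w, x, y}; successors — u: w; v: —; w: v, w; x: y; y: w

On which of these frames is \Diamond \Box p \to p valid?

G1

Frame correspondent (Sahlqvist): \forall x \forall y (Rxy \to Ryx) — i.e. symmetry.
G1: ✓.
G2: fails — Rab but not Rba.
G3: fails — Rvz but not Rzv.
G4: fails — Rw0w1 but not Rw1w0.
G5: fails — Ruw but not Rwu.
Valid on: G1.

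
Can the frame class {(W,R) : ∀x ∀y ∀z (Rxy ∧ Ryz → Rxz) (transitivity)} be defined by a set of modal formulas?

Yes — defined by □r → □□r

This is a Sahlqvist condition; the 4 axiom □r → □□r defines it.
Suppose □r→□□r is valid. Take Rxy, Ryz and set V(r)={w : Rxw}. Then □r at x, so □□r at x, so □r at y, so r at z, i.e. Rxz.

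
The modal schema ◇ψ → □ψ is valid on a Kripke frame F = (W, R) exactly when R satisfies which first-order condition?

Partial functionality

Suppose ◇ψ→□ψ is valid. Take Rxy, Rxz and set V(ψ)={y}. Then ◇ψ at x, so □ψ at x, so ψ at z, i.e. z=y.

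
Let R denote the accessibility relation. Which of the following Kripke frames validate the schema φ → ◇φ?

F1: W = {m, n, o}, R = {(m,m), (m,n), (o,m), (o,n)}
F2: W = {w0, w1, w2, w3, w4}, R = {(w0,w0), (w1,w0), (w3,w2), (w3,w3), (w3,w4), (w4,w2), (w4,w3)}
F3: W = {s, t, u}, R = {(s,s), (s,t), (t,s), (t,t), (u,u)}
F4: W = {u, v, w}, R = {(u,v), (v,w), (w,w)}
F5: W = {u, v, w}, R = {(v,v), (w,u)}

F3

This is the axiom for reflexivity; its first-order frame correspondent is ∀x Rxx.
F1: fails — world n does not see itself.
F2: fails — world w1 does not see itself.
F3: holds.
F4: fails — world u does not see itself.
F5: fails — world u does not see itself.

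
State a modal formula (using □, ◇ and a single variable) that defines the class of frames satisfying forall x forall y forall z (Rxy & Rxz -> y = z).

A defining formula is ◇q → □q (the CD axiom).
Suppose ◇q→□q is valid. Take Rxy, Rxz and set V(q)={y}. Then ◇q at x, so □q at x, so q at z, i.e. z=y.

◇q → □q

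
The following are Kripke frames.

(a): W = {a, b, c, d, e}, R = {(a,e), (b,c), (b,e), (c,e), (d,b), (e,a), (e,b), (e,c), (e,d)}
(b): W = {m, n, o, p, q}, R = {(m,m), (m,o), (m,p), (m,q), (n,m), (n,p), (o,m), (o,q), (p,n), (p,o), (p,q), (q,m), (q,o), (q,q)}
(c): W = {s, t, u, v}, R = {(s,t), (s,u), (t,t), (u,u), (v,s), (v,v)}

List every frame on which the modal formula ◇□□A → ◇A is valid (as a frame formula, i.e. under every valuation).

(a), (b)

The schema corresponds to a generalized confluence (Geach) condition: ∀x ∀y (xRy → ∃w (yR²w ∧ xRw)).
(a): holds.
(b): holds.
(c): fails — vRs but no w with sR²w and vRw.
Valid on: (a), (b).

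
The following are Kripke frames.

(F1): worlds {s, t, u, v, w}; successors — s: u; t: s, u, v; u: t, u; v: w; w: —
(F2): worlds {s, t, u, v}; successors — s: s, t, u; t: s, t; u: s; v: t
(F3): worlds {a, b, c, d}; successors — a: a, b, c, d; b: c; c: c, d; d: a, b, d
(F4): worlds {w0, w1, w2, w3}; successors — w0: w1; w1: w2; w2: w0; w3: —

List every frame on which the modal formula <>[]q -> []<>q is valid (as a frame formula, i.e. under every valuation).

(F2), (F4)

Frame correspondent (Sahlqvist): forall x forall y forall z (Rxy & Rxz -> exists w (Ryw & Rzw)) — i.e. convergence.
(F1): fails — Rtv and Rts but v and s have no common successor.
(F2): ✓.
(F3): fails — Rab and Rad but b and d have no common successor.
(F4): ✓.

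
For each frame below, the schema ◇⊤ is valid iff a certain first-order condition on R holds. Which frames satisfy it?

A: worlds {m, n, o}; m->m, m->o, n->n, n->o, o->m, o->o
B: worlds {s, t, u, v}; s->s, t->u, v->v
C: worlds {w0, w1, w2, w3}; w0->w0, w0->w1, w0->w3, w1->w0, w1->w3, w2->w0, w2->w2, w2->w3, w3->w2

A, C

The schema corresponds to seriality: ∀x ∃y Rxy.
A: holds.
B: fails — world u has no successor.
C: holds.
Valid on: A, C.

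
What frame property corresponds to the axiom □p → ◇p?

Suppose □p→◇p is valid. At any x set V(p)=W. Then □p at x, so ◇p at x, so x has a successor.
The converse is a direct semantic check.
Frame condition: ∀x ∃y Rxy.

Seriality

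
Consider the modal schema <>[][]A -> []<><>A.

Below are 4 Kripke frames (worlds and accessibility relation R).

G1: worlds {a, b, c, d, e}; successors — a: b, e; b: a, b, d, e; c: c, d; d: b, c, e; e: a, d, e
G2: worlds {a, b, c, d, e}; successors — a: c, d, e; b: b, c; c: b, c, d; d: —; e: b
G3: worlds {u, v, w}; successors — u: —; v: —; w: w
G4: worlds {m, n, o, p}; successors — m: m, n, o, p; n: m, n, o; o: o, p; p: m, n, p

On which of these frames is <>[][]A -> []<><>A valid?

G1, G3, G4

Frame correspondent (Sahlqvist): forall x forall y forall z ((xRy & xRz) -> exists w (y R^2 w & z R^2 w)) — i.e. a generalized confluence (Geach) condition.
G1: satisfies the condition.
G2: fails — aRc, aRd but no w with cR²w and dR²w.
G3: satisfies the condition.
G4: satisfies the condition.
Valid on: G1, G3, G4.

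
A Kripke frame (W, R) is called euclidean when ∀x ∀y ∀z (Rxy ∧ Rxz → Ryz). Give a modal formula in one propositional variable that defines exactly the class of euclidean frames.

A defining formula is ◇r → □◇r (the 5 axiom).
Suppose ◇r→□◇r is valid. Take Rxy, Rxz and set V(r)={y}. Then ◇r at x, so □◇r at x, so ◇r at z, so some w with Rzw has r; w=y, i.e. Rzy. By symmetry of the argument, Ryz.

◇r → □◇r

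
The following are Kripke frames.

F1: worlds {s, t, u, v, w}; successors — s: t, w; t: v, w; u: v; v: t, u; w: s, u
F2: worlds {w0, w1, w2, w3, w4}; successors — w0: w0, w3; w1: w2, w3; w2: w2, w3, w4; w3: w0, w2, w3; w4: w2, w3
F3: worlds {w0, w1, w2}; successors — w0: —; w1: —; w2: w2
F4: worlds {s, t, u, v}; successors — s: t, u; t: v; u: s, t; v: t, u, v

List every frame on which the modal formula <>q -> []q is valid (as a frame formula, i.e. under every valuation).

Frame correspondent (Sahlqvist): forall x forall y forall z (Rxy & Rxz -> y = z) — i.e. partial functionality.
F1: fails — s sees both t and w.
F2: fails — w0 sees both w0 and w3.
F3: ✓.
F4: fails — s sees both t and u.
Valid on: F3.

F3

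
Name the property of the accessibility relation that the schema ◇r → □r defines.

partial functionality

This is the CD axiom.
Its frame correspondent is partial functionality — ∀x ∀y ∀z (Rxy ∧ Rxz → y = z).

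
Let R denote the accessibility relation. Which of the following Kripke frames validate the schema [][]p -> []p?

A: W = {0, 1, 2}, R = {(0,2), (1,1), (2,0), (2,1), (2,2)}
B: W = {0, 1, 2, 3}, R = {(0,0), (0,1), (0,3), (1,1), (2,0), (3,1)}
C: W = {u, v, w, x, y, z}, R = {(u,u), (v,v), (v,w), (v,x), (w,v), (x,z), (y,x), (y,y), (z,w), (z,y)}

A, B

This is the axiom for density; its first-order frame correspondent is forall x forall y (Rxy -> exists z (Rxz & Rzy)).
A: satisfies the condition.
B: satisfies the condition.
C: fails — Rzw but no t with Rzt and Rtw.
Valid on: A, B.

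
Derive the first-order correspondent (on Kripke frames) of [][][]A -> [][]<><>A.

This is a Sahlqvist (Geach-type) schema ◇^0□^3A → □^2◇^2A.
Minimal-valuation argument: fix x; take any y with xR^0y and any z with xR^2z. Set V(A) to the set of worlds R-reachable from y in exactly 3 steps. Then □^3A holds at y, so the antecedent holds at x; validity forces ◇^2A at z, giving a w with zR^2w and yR^3w.
First-order correspondent: forall x forall z (x R^2 z -> exists w (x R^3 w & z R^2 w)).

forall x forall z (x R^2 z -> exists w (x R^3 w & z R^2 w))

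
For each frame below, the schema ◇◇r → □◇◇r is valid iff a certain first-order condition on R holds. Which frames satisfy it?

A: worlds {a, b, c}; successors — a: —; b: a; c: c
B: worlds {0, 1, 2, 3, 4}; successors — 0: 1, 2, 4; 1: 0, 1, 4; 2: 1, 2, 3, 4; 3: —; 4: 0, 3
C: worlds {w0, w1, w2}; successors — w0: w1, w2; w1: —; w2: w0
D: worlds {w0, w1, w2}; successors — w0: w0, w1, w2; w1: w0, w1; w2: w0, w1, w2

A, D

This is the axiom for a generalized confluence (Geach) condition; its first-order frame correspondent is ∀x ∀y ∀z ((xR²y ∧ xRz) → ∃w (y = w ∧ zR²w)).
A: ✓.
B: fails — 0R²0, 0R4 but no w with 0=w and 4R²w.
C: fails — w0R²w0, w0Rw1 but no w with w0=w and w1R²w.
D: ✓.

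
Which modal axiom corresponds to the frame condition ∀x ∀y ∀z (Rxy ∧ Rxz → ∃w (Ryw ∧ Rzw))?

The condition is convergence. The .2 schema ◇□p → □◇p defines it.
Suppose ◇□p→□◇p is valid. Take Rxy, Rxz and set V(p)={w : Ryw}. Then □p at y so ◇□p at x, so □◇p at x, so ◇p at z, giving w with Rzw and Ryw.

◇□p → □◇p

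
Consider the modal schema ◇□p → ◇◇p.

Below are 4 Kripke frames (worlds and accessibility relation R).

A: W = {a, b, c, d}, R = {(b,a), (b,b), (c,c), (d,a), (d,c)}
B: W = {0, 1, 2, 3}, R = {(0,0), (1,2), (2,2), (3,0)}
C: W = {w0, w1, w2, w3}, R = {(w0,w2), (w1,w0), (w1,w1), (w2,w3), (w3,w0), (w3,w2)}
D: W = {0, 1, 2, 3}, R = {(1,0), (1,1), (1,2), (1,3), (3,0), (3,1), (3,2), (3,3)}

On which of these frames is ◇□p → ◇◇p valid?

Frame correspondent (Sahlqvist): ∀x ∀y (xRy → ∃w (yRw ∧ xR²w)) — i.e. a generalized confluence (Geach) condition.
A: fails — bRa but no w with aRw and bR²w.
B: ✓.
C: ✓.
D: fails — 1R0 but no w with 0Rw and 1R²w.
Valid on: B, C.

B, C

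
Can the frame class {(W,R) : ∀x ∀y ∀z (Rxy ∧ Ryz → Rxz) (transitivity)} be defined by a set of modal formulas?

Yes — defined by □p → □□p

This is a Sahlqvist condition; the 4 axiom □p → □□p defines it.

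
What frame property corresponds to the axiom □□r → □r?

density

Suppose □□r→□r is valid. Take Rxy and set V(r)={w : xR²w}. Then □□r at x, so □r at x, so r at y, i.e. ∃z(Rxz∧Rzy).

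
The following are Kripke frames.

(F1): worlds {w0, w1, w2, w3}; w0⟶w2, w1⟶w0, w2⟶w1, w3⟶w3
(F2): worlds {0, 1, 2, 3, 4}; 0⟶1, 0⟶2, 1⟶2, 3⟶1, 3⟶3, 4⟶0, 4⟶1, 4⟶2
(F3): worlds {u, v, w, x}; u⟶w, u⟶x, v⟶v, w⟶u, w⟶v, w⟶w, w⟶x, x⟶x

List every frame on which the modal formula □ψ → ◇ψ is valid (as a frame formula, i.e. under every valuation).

This is the axiom for seriality; its first-order frame correspondent is ∀x ∃y Rxy.
(F1): holds.
(F2): fails — world 2 has no successor.
(F3): holds.

(F1), (F3)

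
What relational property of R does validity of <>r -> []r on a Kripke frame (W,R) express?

Partial functionality

Suppose ◇r→□r is valid. Take Rxy, Rxz and set V(r)={y}. Then ◇r at x, so □r at x, so r at z, i.e. z=y.
Conversely, any frame satisfying forall x forall y forall z (Rxy & Rxz -> y = z) validates the schema.
So the correspondent is partial functionality.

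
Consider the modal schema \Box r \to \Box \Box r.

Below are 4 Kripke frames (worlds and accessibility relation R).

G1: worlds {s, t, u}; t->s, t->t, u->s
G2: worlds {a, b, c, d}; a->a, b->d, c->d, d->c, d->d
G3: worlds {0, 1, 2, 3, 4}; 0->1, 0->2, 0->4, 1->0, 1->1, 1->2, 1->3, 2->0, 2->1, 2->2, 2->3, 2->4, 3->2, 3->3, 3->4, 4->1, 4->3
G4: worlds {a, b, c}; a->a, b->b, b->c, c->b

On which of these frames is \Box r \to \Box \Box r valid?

G1

Frame correspondent (Sahlqvist): \forall x \forall y \forall z (Rxy \wedge Ryz \to Rxz) — i.e. transitivity.
G1: condition met.
G2: fails — Rcd and Rdc but not Rcc.
G3: fails — R10 and R04 but not R14.
G4: fails — Rcb and Rbc but not Rcc.
Valid on: G1.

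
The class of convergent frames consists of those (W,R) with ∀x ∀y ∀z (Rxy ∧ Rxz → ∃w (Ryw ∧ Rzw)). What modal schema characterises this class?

◇□r → □◇r

The condition is convergence. The .2 schema ◇□r → □◇r defines it.
Suppose ◇□r→□◇r is valid. Take Rxy, Rxz and set V(r)={w : Ryw}. Then □r at y so ◇□r at x, so □◇r at x, so ◇r at z, giving w with Rzw and Ryw.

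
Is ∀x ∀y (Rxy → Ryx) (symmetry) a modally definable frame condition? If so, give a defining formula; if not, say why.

Yes, by q → □◇q

This is a Sahlqvist condition; the B axiom q → □◇q defines it.
Suppose q→□◇q is valid. Take Rxy and set V(q)={x}. Then q at x, so □◇q at x, so ◇q at y, so some z with Ryz has q; z=x, i.e. Ryx.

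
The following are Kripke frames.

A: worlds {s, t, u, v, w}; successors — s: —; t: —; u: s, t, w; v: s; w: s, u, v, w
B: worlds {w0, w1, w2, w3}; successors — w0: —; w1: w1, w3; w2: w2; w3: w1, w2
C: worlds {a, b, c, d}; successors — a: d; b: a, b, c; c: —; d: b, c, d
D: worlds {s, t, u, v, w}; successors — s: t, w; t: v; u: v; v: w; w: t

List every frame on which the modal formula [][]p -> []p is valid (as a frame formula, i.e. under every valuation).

B, C

Frame correspondent (Sahlqvist): forall x forall y (Rxy -> exists z (Rxz & Rzy)) — i.e. density.
A: fails — Rut but no z with Ruz and Rzt.
B: holds.
C: holds.
D: fails — Ruv but no z with Ruz and Rzv.
Valid on: B, C.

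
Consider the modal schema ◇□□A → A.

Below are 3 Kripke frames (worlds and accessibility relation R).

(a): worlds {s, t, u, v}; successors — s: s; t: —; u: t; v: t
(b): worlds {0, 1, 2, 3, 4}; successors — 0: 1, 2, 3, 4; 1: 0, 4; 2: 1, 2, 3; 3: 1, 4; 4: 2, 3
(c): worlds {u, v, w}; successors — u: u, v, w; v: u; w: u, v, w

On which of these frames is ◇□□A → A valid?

(c)

Frame correspondent (Sahlqvist): ∀x ∀y (xRy → ∃w (yR²w ∧ x = w)) — i.e. a generalized confluence (Geach) condition.
(a): fails — uRt but no w with tR²w and u=w.
(b): fails — 0R1 but no w with 1R²w and 0=w.
(c): condition met.
Valid on: (c).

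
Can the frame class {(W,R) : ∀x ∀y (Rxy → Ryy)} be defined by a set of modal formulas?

Definable; □(□p → p) defines it

Yes: it is shift-reflexivity, defined by the T□ schema □(□p → p).
Suppose □(□p→p) is valid. Take Rxy and set V(p)={w : Ryw}. Then at y, □p holds; since □(□p→p) at x, □p→p at y, so p at y, i.e. Ryy.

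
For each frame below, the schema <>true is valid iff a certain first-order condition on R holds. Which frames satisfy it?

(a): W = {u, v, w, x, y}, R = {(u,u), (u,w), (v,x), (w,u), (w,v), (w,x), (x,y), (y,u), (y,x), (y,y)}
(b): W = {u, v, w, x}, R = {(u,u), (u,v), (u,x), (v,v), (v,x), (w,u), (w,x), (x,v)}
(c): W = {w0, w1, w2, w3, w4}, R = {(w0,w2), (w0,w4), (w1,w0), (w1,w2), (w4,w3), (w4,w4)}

(a), (b)

Frame correspondent (Sahlqvist): forall x exists y Rxy — i.e. seriality.
(a): ✓.
(b): ✓.
(c): fails — world w2 has no successor.
Valid on: (a), (b).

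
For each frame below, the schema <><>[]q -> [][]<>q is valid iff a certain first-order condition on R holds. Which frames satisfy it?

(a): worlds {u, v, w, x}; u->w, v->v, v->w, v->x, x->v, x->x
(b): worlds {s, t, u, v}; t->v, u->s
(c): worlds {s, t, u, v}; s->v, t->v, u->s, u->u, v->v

(b)

This is the axiom for a generalized confluence (Geach) condition; its first-order frame correspondent is forall x forall y forall z ((x R^2 y & x R^2 z) -> exists w (yRw & zRw)).
(a): fails — vR²v, vR²w but no t with vRt and wRt.
(b): satisfies the condition.
(c): fails — uR²s, uR²u but no w with sRw and uRw.
Valid on: (b).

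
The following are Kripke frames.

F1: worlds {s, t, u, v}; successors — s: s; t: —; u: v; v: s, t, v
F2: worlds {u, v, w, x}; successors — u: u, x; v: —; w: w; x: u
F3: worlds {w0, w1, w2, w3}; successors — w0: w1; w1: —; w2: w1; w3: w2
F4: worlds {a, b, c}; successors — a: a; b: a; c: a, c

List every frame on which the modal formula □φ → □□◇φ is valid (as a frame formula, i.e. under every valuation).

F2, F4

The schema corresponds to a generalized confluence (Geach) condition: ∀x ∀z (xR²z → ∃w (xRw ∧ zRw)).
F1: fails — uR²s but no w with uRw and sRw.
F2: ✓.
F3: fails — w3R²w1 but no w with w3Rw and w1Rw.
F4: ✓.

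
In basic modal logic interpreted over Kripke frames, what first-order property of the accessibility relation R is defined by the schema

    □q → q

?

Reflexivity

Suppose □q→q is valid. At any x set V(q)={w : Rxw}. Then □q holds at x, so q holds at x, i.e. Rxx.
Conversely, any frame satisfying ∀x Rxx validates the schema.
Frame condition: ∀x Rxx.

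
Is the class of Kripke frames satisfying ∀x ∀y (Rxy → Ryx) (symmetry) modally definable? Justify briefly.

Yes: it is symmetry, defined by the B schema q → □◇q.
Suppose q→□◇q is valid. Take Rxy and set V(q)={x}. Then q at x, so □◇q at x, so ◇q at y, so some z with Ryz has q; z=x, i.e. Ryx.

Yes — defined by q → □◇q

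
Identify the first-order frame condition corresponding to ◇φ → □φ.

Suppose ◇φ→□φ is valid. Take Rxy, Rxz and set V(φ)={y}. Then ◇φ at x, so □φ at x, so φ at z, i.e. z=y.
Conversely, on a frame with partial functionality the schema holds at every world under every valuation.
So the correspondent is partial functionality.

partial functionality: ∀x ∀y ∀z (Rxy ∧ Rxz → y = z)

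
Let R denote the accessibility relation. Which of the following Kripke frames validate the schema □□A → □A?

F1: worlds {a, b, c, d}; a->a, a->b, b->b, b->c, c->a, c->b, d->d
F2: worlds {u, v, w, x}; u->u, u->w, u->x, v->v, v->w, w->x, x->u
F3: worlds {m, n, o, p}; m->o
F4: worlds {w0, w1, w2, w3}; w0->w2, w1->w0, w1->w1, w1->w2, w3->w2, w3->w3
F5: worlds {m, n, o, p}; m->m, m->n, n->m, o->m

F1, F5

Frame correspondent (Sahlqvist): ∀x ∀y (Rxy → ∃z (Rxz ∧ Rzy)) — i.e. density.
F1: ✓.
F2: fails — Rwx but no z with Rwz and Rzx.
F3: fails — Rmo but no z with Rmz and Rzo.
F4: fails — Rw0w2 but no z with Rw0z and Rzw2.
F5: ✓.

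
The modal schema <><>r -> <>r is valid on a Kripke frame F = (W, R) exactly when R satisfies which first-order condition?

transitivity: forall x forall y forall z (Rxy & Ryz -> Rxz)

Replacing r by ¬r and contraposing gives the equivalent schema □r → □□r.
Suppose □r→□□r is valid. Take Rxy, Ryz and set V(r)={w : Rxw}. Then □r at x, so □□r at x, so □r at y, so r at z, i.e. Rxz.
The converse is a direct semantic check.
Frame condition: forall x forall y forall z (Rxy & Ryz -> Rxz).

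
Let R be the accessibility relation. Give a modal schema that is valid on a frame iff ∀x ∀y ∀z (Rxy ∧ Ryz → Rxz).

A defining formula is □p → □□p (the 4 axiom).
Suppose □p→□□p is valid. Take Rxy, Ryz and set V(p)={w : Rxw}. Then □p at x, so □□p at x, so □p at y, so p at z, i.e. Rxz.

□p → □□p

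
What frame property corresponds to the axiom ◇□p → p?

Symmetry

Replacing p by ¬p and contraposing gives the equivalent schema p → □◇p.
Suppose p→□◇p is valid. Take Rxy and set V(p)={x}. Then p at x, so □◇p at x, so ◇p at y, so some z with Ryz has p; z=x, i.e. Ryx.
Conversely, on a frame with symmetry the schema holds at every world under every valuation.
So the correspondent is symmetry.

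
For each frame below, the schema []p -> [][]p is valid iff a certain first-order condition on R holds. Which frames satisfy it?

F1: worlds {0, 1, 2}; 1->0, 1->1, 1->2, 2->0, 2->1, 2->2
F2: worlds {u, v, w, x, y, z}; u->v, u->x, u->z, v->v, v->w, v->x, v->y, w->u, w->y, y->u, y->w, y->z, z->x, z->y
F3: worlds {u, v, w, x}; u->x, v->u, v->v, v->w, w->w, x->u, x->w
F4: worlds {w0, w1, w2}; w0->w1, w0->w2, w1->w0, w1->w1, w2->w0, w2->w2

F1

This is the axiom for transitivity; its first-order frame correspondent is forall x forall y forall z (Rxy & Ryz -> Rxz).
F1: holds.
F2: fails — Ruv and Rvw but not Ruw.
F3: fails — Rvu and Rux but not Rvx.
F4: fails — Rw1w0 and Rw0w2 but not Rw1w2.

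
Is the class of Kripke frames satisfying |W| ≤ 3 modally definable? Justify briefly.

If a class were modally definable it would be closed under disjoint unions (Goldblatt–Thomason).
Any modal formula valid on each of 4 disjoint one-world frames is valid on their disjoint union (validity is preserved under disjoint unions). Each one-world frame has |W|=1≤3, but the union has |W|=4.
So no modal formula (or set of formulas) defines exactly the |W|≤3 frames.

No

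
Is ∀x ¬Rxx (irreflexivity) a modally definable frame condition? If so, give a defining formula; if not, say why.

No

Any modally definable frame class is closed under surjective bounded morphisms.
The 5-cycle (worlds s,t,u,v,w with s→t→u→v→w→s) is irreflexive, and the map sending every world to a single reflexive point • is a surjective bounded morphism (forth: every edge maps to (•,•); back: every world has a successor). So any modal formula valid on the 5-cycle is also valid on the reflexive point, which is not irreflexive.
So the class is not modally definable.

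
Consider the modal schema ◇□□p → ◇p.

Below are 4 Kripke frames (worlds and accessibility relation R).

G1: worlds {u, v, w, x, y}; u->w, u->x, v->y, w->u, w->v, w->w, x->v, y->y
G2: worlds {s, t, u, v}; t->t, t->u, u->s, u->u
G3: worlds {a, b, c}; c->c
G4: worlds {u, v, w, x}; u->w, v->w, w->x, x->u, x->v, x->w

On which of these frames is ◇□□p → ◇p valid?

The schema corresponds to a generalized confluence (Geach) condition: ∀x ∀y (xRy → ∃w (yR²w ∧ xRw)).
G1: fails — uRx but no t with xR²t and uRt.
G2: fails — uRs but no w with sR²w and uRw.
G3: satisfies the condition.
G4: fails — xRu but no t with uR²t and xRt.
Valid on: G3.

G3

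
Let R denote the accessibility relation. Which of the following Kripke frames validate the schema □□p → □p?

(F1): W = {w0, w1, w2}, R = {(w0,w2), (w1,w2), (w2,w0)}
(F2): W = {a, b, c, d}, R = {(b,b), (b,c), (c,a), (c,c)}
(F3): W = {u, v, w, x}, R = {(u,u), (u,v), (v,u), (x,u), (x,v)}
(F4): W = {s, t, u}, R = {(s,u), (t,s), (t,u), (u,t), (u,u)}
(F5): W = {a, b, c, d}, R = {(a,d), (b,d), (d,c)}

Frame correspondent (Sahlqvist): ∀x ∀y (Rxy → ∃z (Rxz ∧ Rzy)) — i.e. density.
(F1): fails — Rw1w2 but no z with Rw1z and Rzw2.
(F2): holds.
(F3): holds.
(F4): fails — Rts but no z with Rtz and Rzs.
(F5): fails — Rad but no z with Raz and Rzd.

(F2), (F3)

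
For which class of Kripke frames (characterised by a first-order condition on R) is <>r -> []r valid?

Suppose ◇r→□r is valid. Take Rxy, Rxz and set V(r)={y}. Then ◇r at x, so □r at x, so r at z, i.e. z=y.
Conversely, on a frame with partial functionality the schema holds at every world under every valuation.
Frame condition: forall x forall y forall z (Rxy & Rxz -> y = z).

Partial functionality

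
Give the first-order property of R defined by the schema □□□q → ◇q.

This is a Sahlqvist (Geach-type) schema ◇^0□^3q → □^0◇^1q.
Minimal-valuation argument: fix x; take any y with xR^0y and any z with xR^0z. Set V(q) to the set of worlds R-reachable from y in exactly 3 steps. Then □^3q holds at y, so the antecedent holds at x; validity forces ◇^1q at z, giving a w with zR^1w and yR^3w.
First-order correspondent: ∀x ∃w (xR³w ∧ xRw).

∀x ∃w (xR³w ∧ xRw)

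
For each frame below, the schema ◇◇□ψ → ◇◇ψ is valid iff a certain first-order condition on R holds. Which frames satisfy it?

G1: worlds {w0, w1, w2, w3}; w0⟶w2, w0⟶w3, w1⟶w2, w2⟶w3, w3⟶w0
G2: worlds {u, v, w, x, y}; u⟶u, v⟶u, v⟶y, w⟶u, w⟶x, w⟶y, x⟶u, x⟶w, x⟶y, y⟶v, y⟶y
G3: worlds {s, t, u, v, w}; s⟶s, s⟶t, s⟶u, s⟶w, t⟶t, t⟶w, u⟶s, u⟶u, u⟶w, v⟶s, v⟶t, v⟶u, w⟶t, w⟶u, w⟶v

The schema corresponds to a generalized confluence (Geach) condition: ∀x ∀y (xR²y → ∃w (yRw ∧ xR²w)).
G1: fails — w1R²w3 but no w with w3Rw and w1R²w.
G2: condition met.
G3: condition met.

G2, G3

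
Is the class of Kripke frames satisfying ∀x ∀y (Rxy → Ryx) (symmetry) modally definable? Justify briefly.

Definable; p → □◇p defines it

Yes: it is symmetry, defined by the B schema p → □◇p.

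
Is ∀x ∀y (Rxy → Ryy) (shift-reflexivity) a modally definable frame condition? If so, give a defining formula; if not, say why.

Yes: it is shift-reflexivity, defined by the T□ schema □(□q → q).

Definable; □(□q → q) defines it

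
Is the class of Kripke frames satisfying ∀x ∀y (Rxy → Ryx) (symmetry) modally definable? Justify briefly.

This is a Sahlqvist condition; the B axiom q → □◇q defines it.
Suppose q→□◇q is valid. Take Rxy and set V(q)={x}. Then q at x, so □◇q at x, so ◇q at y, so some z with Ryz has q; z=x, i.e. Ryx.

Yes, by q → □◇q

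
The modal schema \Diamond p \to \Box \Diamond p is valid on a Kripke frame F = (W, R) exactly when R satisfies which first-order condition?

Suppose ◇p→□◇p is valid. Take Rxy, Rxz and set V(p)={y}. Then ◇p at x, so □◇p at x, so ◇p at z, so some w with Rzw has p; w=y, i.e. Rzy. By symmetry of the argument, Ryz.
Conversely, any frame satisfying \forall x \forall y \forall z (Rxy \wedge Rxz \to Ryz) validates the schema.
So the correspondent is the Euclidean property.

The Euclidean property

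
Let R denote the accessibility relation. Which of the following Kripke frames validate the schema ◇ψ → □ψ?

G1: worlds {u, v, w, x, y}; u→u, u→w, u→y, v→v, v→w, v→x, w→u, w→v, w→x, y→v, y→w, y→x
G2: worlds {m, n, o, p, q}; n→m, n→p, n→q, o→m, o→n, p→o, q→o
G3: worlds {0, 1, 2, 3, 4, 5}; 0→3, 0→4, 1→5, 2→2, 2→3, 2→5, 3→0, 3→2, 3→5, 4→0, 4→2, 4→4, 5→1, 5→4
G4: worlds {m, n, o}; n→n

G4

Frame correspondent (Sahlqvist): ∀x ∀y ∀z (Rxy ∧ Rxz → y = z) — i.e. partial functionality.
G1: fails — u sees both u and w.
G2: fails — n sees both m and p.
G3: fails — 0 sees both 3 and 4.
G4: satisfies the condition.
Valid on: G4.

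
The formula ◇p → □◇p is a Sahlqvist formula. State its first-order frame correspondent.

The Euclidean property

Suppose ◇p→□◇p is valid. Take Rxy, Rxz and set V(p)={y}. Then ◇p at x, so □◇p at x, so ◇p at z, so some w with Rzw has p; w=y, i.e. Rzy. By symmetry of the argument, Ryz.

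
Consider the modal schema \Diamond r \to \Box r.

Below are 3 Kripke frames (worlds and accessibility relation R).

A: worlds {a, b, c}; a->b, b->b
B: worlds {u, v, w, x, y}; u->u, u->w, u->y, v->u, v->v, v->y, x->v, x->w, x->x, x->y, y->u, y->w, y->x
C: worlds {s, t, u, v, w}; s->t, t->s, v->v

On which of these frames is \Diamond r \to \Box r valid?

This is the axiom for partial functionality; its first-order frame correspondent is \forall x \forall y \forall z (Rxy \wedge Rxz \to y = z).
A: ✓.
B: fails — u sees both u and w.
C: ✓.
Valid on: A, C.

A, C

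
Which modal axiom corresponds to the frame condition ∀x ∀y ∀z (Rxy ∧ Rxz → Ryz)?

The condition is the Euclidean property. The 5 schema ◇r → □◇r defines it.
Suppose ◇r→□◇r is valid. Take Rxy, Rxz and set V(r)={y}. Then ◇r at x, so □◇r at x, so ◇r at z, so some w with Rzw has r; w=y, i.e. Rzy. By symmetry of the argument, Ryz.

◇r → □◇r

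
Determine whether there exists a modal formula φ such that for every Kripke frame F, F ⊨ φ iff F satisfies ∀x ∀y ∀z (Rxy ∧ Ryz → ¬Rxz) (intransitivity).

Any modally definable frame class is closed under surjective bounded morphisms.
The 7-cycle (worlds s,t,u,v,w,x,y with s→t→u→v→w→x→y→s) is intransitive. Mapping every world to a single reflexive point • is a surjective bounded morphism; the reflexive point is not intransitive (R••∧R•• but R••).
So the class is not modally definable.

Not definable by any modal formula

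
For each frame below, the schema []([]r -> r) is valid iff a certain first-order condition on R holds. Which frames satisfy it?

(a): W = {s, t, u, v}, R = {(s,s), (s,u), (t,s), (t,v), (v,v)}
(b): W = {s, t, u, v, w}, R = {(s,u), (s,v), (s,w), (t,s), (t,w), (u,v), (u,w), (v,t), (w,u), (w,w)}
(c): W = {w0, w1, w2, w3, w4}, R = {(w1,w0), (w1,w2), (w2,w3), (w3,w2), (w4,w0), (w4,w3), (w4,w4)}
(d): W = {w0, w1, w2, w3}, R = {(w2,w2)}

(d)

This is the axiom for shift-reflexivity; its first-order frame correspondent is forall x forall y (Rxy -> Ryy).
(a): fails — Rsu but not Ruu.
(b): fails — Ruv but not Rvv.
(c): fails — Rw1w2 but not Rw2w2.
(d): satisfies the condition.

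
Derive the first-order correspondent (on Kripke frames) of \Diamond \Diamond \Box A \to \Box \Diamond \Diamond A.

This is a Sahlqvist (Geach-type) schema ◇^2□^1A → □^1◇^2A.
Minimal-valuation argument: fix x; take any y with xR^2y and any z with xR^1z. Set V(A) to the set of worlds R-reachable from y in exactly 1 step. Then □^1A holds at y, so the antecedent holds at x; validity forces ◇^2A at z, giving a w with zR^2w and yR^1w.
First-order correspondent: \forall x \forall y \forall z ((x R^2 y \wedge xRz) \to \exists w (yRw \wedge z R^2 w)).

\forall x \forall y \forall z ((x R^2 y \wedge xRz) \to \exists w (yRw \wedge z R^2 w))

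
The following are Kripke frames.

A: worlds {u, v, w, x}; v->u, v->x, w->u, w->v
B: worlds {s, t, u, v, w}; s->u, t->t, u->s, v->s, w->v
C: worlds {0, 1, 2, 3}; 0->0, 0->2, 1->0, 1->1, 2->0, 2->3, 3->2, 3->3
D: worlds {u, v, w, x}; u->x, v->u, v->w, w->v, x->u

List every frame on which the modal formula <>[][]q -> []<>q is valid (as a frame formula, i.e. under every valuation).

C

The schema corresponds to a generalized confluence (Geach) condition: forall x forall y forall z ((xRy & xRz) -> exists w (y R^2 w & zRw)).
A: fails — vRu, vRu but no t with uR²t and uRt.
B: fails — sRu, sRu but no w* with uR²w* and uRw*.
C: satisfies the condition.
D: fails — uRx, uRx but no t with xR²t and xRt.
Valid on: C.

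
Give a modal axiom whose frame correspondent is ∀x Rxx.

This is reflexivity; the standard corresponding axiom is T: □ψ → ψ.
Suppose □ψ→ψ is valid. At any x set V(ψ)={w : Rxw}. Then □ψ holds at x, so ψ holds at x, i.e. Rxx.

□ψ → ψ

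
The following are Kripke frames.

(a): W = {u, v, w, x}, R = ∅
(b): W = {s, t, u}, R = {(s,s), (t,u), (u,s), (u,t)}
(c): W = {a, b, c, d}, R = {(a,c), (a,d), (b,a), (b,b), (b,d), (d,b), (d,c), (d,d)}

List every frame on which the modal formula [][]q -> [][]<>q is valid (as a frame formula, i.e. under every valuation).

(a)

Frame correspondent (Sahlqvist): forall x forall z (x R^2 z -> exists w (x R^2 w & zRw)) — i.e. a generalized confluence (Geach) condition.
(a): holds.
(b): fails — tR²t but no w with tR²w and tRw.
(c): fails — aR²c but no w with aR²w and cRw.
Valid on: (a).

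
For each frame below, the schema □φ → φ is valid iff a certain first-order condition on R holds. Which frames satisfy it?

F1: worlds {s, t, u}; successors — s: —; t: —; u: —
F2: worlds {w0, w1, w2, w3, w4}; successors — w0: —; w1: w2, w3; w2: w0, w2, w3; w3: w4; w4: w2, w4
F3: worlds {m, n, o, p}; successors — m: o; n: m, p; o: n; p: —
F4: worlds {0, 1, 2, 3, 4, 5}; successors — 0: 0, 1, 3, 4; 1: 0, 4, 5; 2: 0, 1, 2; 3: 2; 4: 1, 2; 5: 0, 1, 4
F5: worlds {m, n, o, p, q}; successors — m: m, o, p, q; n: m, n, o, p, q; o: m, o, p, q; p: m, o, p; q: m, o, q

The schema corresponds to reflexivity: ∀x Rxx.
F1: fails — world s does not see itself.
F2: fails — world w0 does not see itself.
F3: fails — world m does not see itself.
F4: fails — world 1 does not see itself.
F5: condition met.

F5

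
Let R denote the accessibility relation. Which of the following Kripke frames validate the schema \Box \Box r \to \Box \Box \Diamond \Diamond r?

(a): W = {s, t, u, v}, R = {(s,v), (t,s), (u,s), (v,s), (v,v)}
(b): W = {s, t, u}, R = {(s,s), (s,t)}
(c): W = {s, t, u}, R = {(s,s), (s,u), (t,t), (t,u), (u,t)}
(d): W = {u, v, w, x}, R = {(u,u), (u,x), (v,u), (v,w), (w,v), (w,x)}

This is the axiom for a generalized confluence (Geach) condition; its first-order frame correspondent is \forall x \forall z (x R^2 z \to \exists w (x R^2 w \wedge z R^2 w)).
(a): condition met.
(b): fails — sR²t but no w with sR²w and tR²w.
(c): condition met.
(d): fails — uR²x but no t with uR²t and xR²t.

(a), (c)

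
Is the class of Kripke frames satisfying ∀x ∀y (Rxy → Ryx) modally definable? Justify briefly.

Yes — defined by q → □◇q

Yes: it is symmetry, defined by the B schema q → □◇q.
Suppose q→□◇q is valid. Take Rxy and set V(q)={x}. Then q at x, so □◇q at x, so ◇q at y, so some z with Ryz has q; z=x, i.e. Ryx.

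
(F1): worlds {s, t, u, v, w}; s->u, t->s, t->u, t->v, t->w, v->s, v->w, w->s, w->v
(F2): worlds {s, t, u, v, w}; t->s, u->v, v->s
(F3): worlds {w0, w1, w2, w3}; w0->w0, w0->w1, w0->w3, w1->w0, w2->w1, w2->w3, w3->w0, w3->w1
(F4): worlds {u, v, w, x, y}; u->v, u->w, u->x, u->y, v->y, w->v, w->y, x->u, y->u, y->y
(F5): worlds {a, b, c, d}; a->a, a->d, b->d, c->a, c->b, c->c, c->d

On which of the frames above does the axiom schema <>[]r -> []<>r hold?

This is the axiom for convergence; its first-order frame correspondent is forall x forall y forall z (Rxy & Rxz -> exists w (Ryw & Rzw)).
(F1): fails — Rsu and Rsu but u and u have no common successor.
(F2): fails — Rts and Rts but s and s have no common successor.
(F3): ✓.
(F4): fails — Ruv and Rux but v and x have no common successor.
(F5): fails — Raa and Rad but a and d have no common successor.

(F3)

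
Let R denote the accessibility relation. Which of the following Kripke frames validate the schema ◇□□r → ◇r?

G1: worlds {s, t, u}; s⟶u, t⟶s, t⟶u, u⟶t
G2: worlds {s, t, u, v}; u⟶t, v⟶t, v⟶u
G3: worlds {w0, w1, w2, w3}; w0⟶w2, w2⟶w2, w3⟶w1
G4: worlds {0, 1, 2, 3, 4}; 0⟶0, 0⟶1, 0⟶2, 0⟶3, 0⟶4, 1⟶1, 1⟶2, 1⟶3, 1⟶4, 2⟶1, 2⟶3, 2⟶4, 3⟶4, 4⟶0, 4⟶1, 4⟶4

This is the axiom for a generalized confluence (Geach) condition; its first-order frame correspondent is ∀x ∀y (xRy → ∃w (yR²w ∧ xRw)).
G1: fails — tRs but no w with sR²w and tRw.
G2: fails — uRt but no w with tR²w and uRw.
G3: fails — w3Rw1 but no w with w1R²w and w3Rw.
G4: satisfies the condition.
Valid on: G4.

G4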